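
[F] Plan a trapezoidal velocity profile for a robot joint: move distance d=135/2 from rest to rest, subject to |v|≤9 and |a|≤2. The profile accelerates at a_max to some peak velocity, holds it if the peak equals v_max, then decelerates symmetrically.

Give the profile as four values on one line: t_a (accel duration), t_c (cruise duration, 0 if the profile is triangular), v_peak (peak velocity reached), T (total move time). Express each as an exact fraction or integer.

t_a=9/2 t_c=3 v_peak=9 T=12

(v_max)²/a_max = 9²/2 = 81/2
135/2 ≥ 81/2 so v_max reached
t_a = 9/2; v_peak = 9
d_cruise = 135/2 − 81/2 = 27; t_c = 27/9 = 3
T = 2·9/2 + 3 = 12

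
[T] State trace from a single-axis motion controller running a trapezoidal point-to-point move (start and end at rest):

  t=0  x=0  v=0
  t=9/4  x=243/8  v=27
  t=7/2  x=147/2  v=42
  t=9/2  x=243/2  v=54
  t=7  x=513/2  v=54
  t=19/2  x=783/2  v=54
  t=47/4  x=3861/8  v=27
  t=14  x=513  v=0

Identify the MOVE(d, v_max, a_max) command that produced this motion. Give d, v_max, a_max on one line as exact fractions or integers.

final state: t=14, x=513, v=0 → d = 513
a_max = (27−0)/(9/4−0) = 12
max v = 54 over t∈[9/2,19/2] → v_max = 54
check: 54·(9/2+5) = 513 ✓

d=513 v_max=54 a_max=12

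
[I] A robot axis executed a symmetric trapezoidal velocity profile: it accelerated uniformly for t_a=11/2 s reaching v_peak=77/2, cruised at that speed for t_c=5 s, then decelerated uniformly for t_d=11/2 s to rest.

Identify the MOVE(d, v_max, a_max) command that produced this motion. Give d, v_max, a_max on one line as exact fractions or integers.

a_max = (77/2)/(11/2) = 7
d_a = ½·77/2·11/2 = 847/8; d_c = 77/2·5 = 385/2
d = 2·847/8 + 385/2 = 1617/4
t_c = 5 > 0 so v_max = 77/2

d=1617/4 v_max=77/2 a_max=7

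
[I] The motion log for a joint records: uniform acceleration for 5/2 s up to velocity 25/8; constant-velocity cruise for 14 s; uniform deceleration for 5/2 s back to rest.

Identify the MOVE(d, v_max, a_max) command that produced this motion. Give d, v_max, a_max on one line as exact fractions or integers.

a_max = (25/8)/(5/2) = 5/4
d_a = ½·25/8·5/2 = 125/32; d_c = 25/8·14 = 175/4
d = 2·125/32 + 175/4 = 825/16
t_c = 14 > 0 ⇒ limit active, v_max = 25/8

d=825/16 v_max=25/8 a_max=5/4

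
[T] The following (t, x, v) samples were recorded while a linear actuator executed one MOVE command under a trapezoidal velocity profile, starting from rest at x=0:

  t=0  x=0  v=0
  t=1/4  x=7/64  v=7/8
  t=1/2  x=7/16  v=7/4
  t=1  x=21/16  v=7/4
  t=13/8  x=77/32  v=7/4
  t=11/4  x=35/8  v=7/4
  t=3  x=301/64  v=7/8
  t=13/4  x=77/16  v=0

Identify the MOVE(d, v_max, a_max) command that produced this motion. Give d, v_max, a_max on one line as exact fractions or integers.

final state: t=13/4, x=77/16, v=0 → d = 77/16
a_max = (7/8−0)/(1/4−0) = 7/2
max v = 7/4 over t∈[1/2,11/4] → v_max = 7/4
check: 7/4·(1/2+9/4) = 77/16 ✓

d=77/16 v_max=7/4 a_max=7/2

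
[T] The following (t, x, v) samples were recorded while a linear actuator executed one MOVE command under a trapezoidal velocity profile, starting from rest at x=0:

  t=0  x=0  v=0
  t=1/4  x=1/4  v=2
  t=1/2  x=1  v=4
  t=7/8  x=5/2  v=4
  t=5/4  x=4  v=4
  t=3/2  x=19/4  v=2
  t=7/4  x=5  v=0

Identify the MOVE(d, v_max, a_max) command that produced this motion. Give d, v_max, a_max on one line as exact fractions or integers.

final state: t=7/4, x=5, v=0 → d = 5
a_max = (2−0)/(1/4−0) = 8
max v = 4 over t∈[1/2,5/4] → v_max = 4
check: 4·(1/2+3/4) = 5 ✓

d=5 v_max=4 a_max=8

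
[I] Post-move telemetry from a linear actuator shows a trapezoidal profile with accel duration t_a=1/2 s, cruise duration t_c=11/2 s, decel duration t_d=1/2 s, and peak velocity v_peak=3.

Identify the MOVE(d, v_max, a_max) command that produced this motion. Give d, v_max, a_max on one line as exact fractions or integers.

d=18 v_max=3 a_max=6

a_max = 3/(1/2) = 6
d_a = ½·3·1/2 = 3/4; d_c = 3·11/2 = 33/2
d = 2·3/4 + 33/2 = 18
t_c = 11/2 > 0 → v_max = v_peak = 3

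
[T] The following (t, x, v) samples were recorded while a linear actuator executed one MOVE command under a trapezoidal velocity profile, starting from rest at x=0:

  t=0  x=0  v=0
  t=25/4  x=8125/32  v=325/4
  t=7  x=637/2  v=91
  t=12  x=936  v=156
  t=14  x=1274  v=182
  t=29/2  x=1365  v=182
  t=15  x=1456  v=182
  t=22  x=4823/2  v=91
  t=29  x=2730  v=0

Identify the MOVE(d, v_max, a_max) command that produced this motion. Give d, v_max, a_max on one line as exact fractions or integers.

final state: t=29, x=2730, v=0 → d = 2730
a_max = (325/4−0)/(25/4−0) = 13
max v = 182 over t∈[14,15] → v_max = 182
check: 182·(14+1) = 2730 ✓

d=2730 v_max=182 a_max=13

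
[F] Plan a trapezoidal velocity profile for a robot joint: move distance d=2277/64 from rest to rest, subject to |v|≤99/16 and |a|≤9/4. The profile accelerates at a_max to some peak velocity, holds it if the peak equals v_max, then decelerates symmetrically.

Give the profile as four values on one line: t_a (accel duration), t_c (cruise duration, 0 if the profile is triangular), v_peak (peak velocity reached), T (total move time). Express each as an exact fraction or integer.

t_a=11/4 t_c=3 v_peak=99/16 T=17/2

(v_max)²/a_max = (99/16)²/(9/4) = 1089/64
2277/64 ≥ 1089/64 ⇒ cruise phase
t_a = (99/16)/(9/4) = 11/4; v_peak = 99/16
d_cruise = 2277/64 − 1089/64 = 297/16; t_c = (297/16)/(99/16) = 3
T = 2·11/4 + 3 = 17/2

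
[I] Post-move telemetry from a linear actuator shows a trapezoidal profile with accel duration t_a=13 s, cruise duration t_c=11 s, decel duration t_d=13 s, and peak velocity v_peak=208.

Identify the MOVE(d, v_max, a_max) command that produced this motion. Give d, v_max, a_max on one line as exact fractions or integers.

d=4992 v_max=208 a_max=16

a_max = 208/13 = 16
d_a = ½·208·13 = 1352; d_c = 208·11 = 2288
d = 2·1352 + 2288 = 4992
t_c = 11 > 0 → v_max = v_peak = 208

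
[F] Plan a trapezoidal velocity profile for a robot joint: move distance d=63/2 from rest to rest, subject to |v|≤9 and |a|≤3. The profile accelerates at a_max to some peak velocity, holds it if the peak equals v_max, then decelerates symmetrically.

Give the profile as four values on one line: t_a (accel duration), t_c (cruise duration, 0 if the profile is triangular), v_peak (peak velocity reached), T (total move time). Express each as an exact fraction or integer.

t_a=3 t_c=1/2 v_peak=9 T=13/2

v_max²/a_max = 9²/3 = 27
63/2 ≥ 27 ⇒ cruise phase
t_a = 9/3 = 3; v_peak = 9
d_cruise = 63/2 − 27 = 9/2; t_c = (9/2)/9 = 1/2
T = 2·3 + 1/2 = 13/2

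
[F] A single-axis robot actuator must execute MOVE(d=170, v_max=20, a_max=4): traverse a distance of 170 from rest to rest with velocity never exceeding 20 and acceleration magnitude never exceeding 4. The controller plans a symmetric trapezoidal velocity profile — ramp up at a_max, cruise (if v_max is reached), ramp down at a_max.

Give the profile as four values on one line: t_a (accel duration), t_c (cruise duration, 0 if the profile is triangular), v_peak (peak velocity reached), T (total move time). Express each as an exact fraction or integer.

t_a=5 t_c=7/2 v_peak=20 T=27/2

vₘ²/aₘ = 20²/4 = 100
170 ≥ 100 → trapezoidal
t_a = 20/4 = 5; v_peak = 20
d_cruise = 170 − 100 = 70; t_c = 70/20 = 7/2
T = 2·5 + 7/2 = 27/2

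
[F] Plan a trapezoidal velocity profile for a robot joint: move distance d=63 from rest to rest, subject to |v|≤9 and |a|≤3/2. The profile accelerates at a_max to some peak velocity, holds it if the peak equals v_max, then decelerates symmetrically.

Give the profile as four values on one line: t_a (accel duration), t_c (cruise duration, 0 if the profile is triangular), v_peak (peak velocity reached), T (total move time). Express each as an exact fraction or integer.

t_a=6 t_c=1 v_peak=9 T=13

v_max²/a_max = 9²/(3/2) = 54
63 ≥ 54 ⇒ cruise phase
t_a = 9/(3/2) = 6; v_peak = 9
d_cruise = 63 − 54 = 9; t_c = 9/9 = 1
T = 2·6 + 1 = 13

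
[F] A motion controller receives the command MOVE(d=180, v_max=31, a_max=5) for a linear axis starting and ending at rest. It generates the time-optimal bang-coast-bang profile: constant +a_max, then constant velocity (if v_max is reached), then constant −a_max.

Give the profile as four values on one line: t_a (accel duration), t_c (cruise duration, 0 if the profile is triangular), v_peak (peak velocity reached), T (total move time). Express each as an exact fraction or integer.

v_max²/a_max = 31²/5 = 961/5
180 < 961/5 → triangular
v_peak = √(180·5) = √900 = 30
t_a = 30/5 = 6; t_c = 0
T = 2·6 = 12

t_a=6 t_c=0 v_peak=30 T=12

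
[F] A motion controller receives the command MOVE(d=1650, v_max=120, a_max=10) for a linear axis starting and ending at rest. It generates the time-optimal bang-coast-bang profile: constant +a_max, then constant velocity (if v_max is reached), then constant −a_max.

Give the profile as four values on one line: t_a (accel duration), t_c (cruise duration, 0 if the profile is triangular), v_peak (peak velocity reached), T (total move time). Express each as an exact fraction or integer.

(v_max)²/a_max = 120²/10 = 1440
1650 ≥ 1440 ⇒ cruise phase
t_a = 120/10 = 12; v_peak = 120
d_cruise = 1650 − 1440 = 210; t_c = 210/120 = 7/4
T = 2·12 + 7/4 = 103/4

t_a=12 t_c=7/4 v_peak=120 T=103/4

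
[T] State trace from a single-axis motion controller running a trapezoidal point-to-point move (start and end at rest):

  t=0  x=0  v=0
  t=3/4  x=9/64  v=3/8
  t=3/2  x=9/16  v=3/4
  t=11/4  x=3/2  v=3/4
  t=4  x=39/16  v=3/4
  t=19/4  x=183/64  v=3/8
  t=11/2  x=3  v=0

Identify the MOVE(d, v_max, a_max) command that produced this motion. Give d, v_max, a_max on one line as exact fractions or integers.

final state: t=11/2, x=3, v=0 → d = 3
a_max = (3/8−0)/(3/4−0) = 1/2
max v = 3/4 over t∈[3/2,4] → v_max = 3/4
check: 3/4·(3/2+5/2) = 3 ✓

d=3 v_max=3/4 a_max=1/2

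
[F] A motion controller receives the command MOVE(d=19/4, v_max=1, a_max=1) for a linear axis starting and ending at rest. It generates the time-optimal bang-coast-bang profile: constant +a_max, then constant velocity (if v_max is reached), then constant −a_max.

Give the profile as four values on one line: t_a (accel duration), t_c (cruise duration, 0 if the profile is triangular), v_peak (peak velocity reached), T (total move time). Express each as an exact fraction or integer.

t_a=1 t_c=15/4 v_peak=1 T=23/4

v_max²/a_max = 1²/1 = 1
19/4 ≥ 1 ⇒ cruise phase
t_a = 1/1 = 1; v_peak = 1
d_cruise = 19/4 − 1 = 15/4; t_c = (15/4)/1 = 15/4
T = 2·1 + 15/4 = 23/4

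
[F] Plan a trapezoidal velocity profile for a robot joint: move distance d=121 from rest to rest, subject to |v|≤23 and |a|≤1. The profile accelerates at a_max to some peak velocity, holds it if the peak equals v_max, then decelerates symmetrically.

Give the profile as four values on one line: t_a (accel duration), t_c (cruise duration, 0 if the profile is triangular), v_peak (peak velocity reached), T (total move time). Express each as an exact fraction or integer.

t_a=11 t_c=0 v_peak=11 T=22

(v_max)²/a_max = 23²/1 = 529
121 < 529 so t_c = 0
v_peak = √(121·1) = √121 = 11
t_a = 11/1 = 11; t_c = 0
T = 2·11 = 22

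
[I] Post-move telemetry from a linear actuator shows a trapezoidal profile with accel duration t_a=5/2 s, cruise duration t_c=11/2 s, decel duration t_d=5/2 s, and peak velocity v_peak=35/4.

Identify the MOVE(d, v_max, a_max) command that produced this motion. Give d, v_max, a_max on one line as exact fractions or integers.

a_max = (35/4)/(5/2) = 7/2
d_a = ½·35/4·5/2 = 175/16; d_c = 35/4·11/2 = 385/8
d = 2·175/16 + 385/8 = 70
t_c = 11/2 > 0 → v_max = v_peak = 35/4

d=70 v_max=35/4 a_max=7/2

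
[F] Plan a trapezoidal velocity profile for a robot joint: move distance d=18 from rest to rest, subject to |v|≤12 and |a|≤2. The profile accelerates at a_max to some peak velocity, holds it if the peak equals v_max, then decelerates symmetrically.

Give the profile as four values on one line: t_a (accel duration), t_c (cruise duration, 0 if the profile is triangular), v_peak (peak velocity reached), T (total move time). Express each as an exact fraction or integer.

t_a=3 t_c=0 v_peak=6 T=6

(v_max)²/a_max = 12²/2 = 72
18 < 72 ⇒ no cruise
v_peak = √(18·2) = √36 = 6
t_a = 6/2 = 3; t_c = 0
T = 2·3 = 6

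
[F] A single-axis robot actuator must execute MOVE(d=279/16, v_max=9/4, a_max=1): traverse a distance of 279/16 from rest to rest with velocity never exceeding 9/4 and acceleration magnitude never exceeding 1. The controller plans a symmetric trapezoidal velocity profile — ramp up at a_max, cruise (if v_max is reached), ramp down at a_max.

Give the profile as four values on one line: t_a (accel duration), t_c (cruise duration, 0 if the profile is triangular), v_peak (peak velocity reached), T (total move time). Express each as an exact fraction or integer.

t_a=9/4 t_c=11/2 v_peak=9/4 T=10

v_max²/a_max = (9/4)²/1 = 81/16
279/16 ≥ 81/16 → trapezoidal
t_a = (9/4)/1 = 9/4; v_peak = 9/4
d_cruise = 279/16 − 81/16 = 99/8; t_c = (99/8)/(9/4) = 11/2
T = 2·9/4 + 11/2 = 10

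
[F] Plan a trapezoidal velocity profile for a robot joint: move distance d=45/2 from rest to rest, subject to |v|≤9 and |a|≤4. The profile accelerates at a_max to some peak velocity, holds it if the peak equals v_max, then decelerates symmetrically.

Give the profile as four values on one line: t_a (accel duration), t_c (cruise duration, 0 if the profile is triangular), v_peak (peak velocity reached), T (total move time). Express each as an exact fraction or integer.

t_a=9/4 t_c=1/4 v_peak=9 T=19/4

vₘ²/aₘ = 9²/4 = 81/4
45/2 ≥ 81/4 ⇒ cruise phase
t_a = 9/4; v_peak = 9
d_cruise = 45/2 − 81/4 = 9/4; t_c = (9/4)/9 = 1/4
T = 2·9/4 + 1/4 = 19/4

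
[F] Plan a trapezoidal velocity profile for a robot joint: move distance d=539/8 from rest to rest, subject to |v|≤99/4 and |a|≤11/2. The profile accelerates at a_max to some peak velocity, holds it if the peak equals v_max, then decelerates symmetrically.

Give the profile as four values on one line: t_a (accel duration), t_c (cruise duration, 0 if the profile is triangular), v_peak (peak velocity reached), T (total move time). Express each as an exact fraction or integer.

v_max²/a_max = (99/4)²/(11/2) = 891/8
539/8 < 891/8 so t_c = 0
v_peak = √(539/8·11/2) = √(5929/16) = 77/4
t_a = (77/4)/(11/2) = 7/2; t_c = 0
T = 2·7/2 = 7

t_a=7/2 t_c=0 v_peak=77/4 T=7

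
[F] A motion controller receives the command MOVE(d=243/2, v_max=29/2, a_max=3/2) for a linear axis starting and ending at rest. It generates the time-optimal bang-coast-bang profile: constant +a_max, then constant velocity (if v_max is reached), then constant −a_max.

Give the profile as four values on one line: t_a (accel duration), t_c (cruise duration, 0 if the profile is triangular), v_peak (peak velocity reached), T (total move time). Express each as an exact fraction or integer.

vₘ²/aₘ = (29/2)²/(3/2) = 841/6
243/2 < 841/6 → triangular
v_peak = √(243/2·3/2) = √(729/4) = 27/2
t_a = (27/2)/(3/2) = 9; t_c = 0
T = 2·9 = 18

t_a=9 t_c=0 v_peak=27/2 T=18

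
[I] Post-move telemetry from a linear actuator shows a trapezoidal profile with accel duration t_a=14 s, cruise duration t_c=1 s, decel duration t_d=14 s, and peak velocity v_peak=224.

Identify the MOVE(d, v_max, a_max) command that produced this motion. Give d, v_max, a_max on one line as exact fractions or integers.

a_max = 224/14 = 16
d_a = ½·224·14 = 1568; d_c = 224·1 = 224
d = 2·1568 + 224 = 3360
t_c = 1 > 0 → v_max = v_peak = 224

d=3360 v_max=224 a_max=16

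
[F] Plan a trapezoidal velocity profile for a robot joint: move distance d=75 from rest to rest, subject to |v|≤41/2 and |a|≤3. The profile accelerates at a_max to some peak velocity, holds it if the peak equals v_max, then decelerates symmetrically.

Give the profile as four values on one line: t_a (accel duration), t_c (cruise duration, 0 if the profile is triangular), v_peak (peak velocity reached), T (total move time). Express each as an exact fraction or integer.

vₘ²/aₘ = (41/2)²/3 = 1681/12
75 < 1681/12 ⇒ no cruise
v_peak = √(75·3) = √225 = 15
t_a = 15/3 = 5; t_c = 0
T = 2·5 = 10

t_a=5 t_c=0 v_peak=15 T=10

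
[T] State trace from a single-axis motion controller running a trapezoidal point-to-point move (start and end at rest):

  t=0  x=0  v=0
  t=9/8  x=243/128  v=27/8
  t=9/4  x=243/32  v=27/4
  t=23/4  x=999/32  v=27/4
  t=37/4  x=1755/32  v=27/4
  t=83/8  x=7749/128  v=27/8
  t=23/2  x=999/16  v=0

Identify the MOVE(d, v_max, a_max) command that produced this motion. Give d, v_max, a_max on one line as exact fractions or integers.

final state: t=23/2, x=999/16, v=0 → d = 999/16
a_max = (27/8−0)/(9/8−0) = 3
max v = 27/4 over t∈[9/4,37/4] → v_max = 27/4
check: 27/4·(9/4+7) = 999/16 ✓

d=999/16 v_max=27/4 a_max=3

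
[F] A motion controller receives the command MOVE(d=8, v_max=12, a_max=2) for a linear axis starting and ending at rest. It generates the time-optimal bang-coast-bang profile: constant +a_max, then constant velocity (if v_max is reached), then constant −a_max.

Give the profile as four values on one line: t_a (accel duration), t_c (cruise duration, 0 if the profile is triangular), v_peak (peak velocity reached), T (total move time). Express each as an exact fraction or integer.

t_a=2 t_c=0 v_peak=4 T=4

(v_max)²/a_max = 12²/2 = 72
8 < 72 so t_c = 0
v_peak = √(8·2) = √16 = 4
t_a = 4/2 = 2; t_c = 0
T = 2·2 = 4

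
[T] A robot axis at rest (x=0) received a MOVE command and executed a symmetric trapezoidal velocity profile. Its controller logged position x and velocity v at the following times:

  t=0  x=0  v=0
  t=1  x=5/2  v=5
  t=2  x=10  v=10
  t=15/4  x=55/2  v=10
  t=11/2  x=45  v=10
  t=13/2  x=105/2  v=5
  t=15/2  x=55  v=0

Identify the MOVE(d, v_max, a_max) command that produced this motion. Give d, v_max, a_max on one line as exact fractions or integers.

d=55 v_max=10 a_max=5

final state: t=15/2, x=55, v=0 → d = 55
a_max = (5−0)/(1−0) = 5
max v = 10 over t∈[2,11/2] → v_max = 10
check: 10·(2+7/2) = 55 ✓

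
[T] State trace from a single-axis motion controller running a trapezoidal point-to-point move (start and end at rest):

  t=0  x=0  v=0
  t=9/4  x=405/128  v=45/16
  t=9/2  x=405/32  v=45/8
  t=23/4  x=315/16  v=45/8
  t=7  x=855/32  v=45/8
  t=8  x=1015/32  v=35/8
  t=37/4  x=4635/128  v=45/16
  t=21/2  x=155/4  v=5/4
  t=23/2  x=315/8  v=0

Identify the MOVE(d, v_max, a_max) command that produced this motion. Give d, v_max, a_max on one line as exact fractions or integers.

final state: t=23/2, x=315/8, v=0 → d = 315/8
a_max = (45/16−0)/(9/4−0) = 5/4
max v = 45/8 over t∈[9/2,7] → v_max = 45/8
check: 45/8·(9/2+5/2) = 315/8 ✓

d=315/8 v_max=45/8 a_max=5/4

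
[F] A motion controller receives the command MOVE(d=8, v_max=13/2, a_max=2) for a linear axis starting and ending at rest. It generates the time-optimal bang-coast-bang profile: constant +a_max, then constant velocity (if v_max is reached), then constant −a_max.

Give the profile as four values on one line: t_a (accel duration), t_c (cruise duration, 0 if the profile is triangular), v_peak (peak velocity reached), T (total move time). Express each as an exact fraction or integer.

(v_max)²/a_max = (13/2)²/2 = 169/8
8 < 169/8 so t_c = 0
v_peak = √(8·2) = √16 = 4
t_a = 4/2 = 2; t_c = 0
T = 2·2 = 4

t_a=2 t_c=0 v_peak=4 T=4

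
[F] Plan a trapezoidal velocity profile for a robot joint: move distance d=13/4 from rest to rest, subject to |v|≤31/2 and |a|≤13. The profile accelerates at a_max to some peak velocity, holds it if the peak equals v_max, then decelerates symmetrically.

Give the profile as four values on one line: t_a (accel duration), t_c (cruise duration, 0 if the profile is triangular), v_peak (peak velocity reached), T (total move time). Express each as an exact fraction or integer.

vₘ²/aₘ = (31/2)²/13 = 961/52
13/4 < 961/52 → triangular
v_peak = √(13/4·13) = √(169/4) = 13/2
t_a = (13/2)/13 = 1/2; t_c = 0
T = 2·1/2 = 1

t_a=1/2 t_c=0 v_peak=13/2 T=1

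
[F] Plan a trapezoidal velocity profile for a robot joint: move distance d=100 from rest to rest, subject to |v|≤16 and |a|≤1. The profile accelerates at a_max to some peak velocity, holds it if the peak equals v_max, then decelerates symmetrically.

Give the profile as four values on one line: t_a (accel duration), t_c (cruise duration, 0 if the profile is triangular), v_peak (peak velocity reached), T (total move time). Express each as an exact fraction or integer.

t_a=10 t_c=0 v_peak=10 T=20

vₘ²/aₘ = 16²/1 = 256
100 < 256 so t_c = 0
v_peak = √(100·1) = √100 = 10
t_a = 10/1 = 10; t_c = 0
T = 2·10 = 20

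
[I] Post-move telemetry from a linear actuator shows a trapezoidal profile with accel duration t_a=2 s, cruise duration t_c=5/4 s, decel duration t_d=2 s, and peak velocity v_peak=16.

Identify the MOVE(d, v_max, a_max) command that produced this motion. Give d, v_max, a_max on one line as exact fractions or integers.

d=52 v_max=16 a_max=8

a_max = 16/2 = 8
d_a = ½·16·2 = 16; d_c = 16·5/4 = 20
d = 2·16 + 20 = 52
t_c = 5/4 > 0 ⇒ limit active, v_max = 16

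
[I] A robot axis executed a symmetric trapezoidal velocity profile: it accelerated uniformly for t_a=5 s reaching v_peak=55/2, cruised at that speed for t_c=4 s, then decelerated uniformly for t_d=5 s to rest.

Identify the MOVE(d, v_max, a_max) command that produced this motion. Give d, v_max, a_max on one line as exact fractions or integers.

d=495/2 v_max=55/2 a_max=11/2

a_max = (55/2)/5 = 11/2
d_a = ½·55/2·5 = 275/4; d_c = 55/2·4 = 110
d = 2·275/4 + 110 = 495/2
t_c = 4 > 0 so v_max = 55/2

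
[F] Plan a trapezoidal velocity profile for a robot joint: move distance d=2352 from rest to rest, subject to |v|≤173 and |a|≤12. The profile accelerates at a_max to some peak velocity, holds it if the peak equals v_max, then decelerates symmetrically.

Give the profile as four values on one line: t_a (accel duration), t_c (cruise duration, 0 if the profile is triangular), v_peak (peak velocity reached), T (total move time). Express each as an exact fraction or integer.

t_a=14 t_c=0 v_peak=168 T=28

vₘ²/aₘ = 173²/12 = 29929/12
2352 < 29929/12 → triangular
v_peak = √(2352·12) = √28224 = 168
t_a = 168/12 = 14; t_c = 0
T = 2·14 = 28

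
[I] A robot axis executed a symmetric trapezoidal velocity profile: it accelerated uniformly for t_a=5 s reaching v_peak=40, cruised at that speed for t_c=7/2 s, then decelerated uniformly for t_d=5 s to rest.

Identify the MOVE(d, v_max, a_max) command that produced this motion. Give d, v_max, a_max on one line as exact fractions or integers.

a_max = 40/5 = 8
d_a = ½·40·5 = 100; d_c = 40·7/2 = 140
d = 2·100 + 140 = 340
t_c = 7/2 > 0 so v_max = 40

d=340 v_max=40 a_max=8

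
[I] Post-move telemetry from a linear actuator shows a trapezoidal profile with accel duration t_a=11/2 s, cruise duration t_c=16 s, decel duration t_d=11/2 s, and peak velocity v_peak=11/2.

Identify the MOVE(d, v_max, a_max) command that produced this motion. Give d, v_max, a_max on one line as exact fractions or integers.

d=473/4 v_max=11/2 a_max=1

a_max = (11/2)/(11/2) = 1
d_a = ½·11/2·11/2 = 121/8; d_c = 11/2·16 = 88
d = 2·121/8 + 88 = 473/4
t_c = 16 > 0 so v_max = 11/2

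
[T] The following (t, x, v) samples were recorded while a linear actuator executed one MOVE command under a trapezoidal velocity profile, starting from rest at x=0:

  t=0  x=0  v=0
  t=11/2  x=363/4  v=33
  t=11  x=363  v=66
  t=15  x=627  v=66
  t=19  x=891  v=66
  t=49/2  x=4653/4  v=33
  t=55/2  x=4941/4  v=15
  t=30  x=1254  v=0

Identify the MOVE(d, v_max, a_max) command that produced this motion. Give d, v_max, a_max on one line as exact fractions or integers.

final state: t=30, x=1254, v=0 → d = 1254
a_max = (33−0)/(11/2−0) = 6
max v = 66 over t∈[11,19] → v_max = 66
check: 66·(11+8) = 1254 ✓

d=1254 v_max=66 a_max=6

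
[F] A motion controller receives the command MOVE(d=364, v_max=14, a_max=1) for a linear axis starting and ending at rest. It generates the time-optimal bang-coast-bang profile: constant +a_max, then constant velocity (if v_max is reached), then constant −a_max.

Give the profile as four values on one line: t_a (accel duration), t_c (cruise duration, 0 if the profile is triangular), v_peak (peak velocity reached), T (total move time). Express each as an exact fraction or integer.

t_a=14 t_c=12 v_peak=14 T=40

(v_max)²/a_max = 14²/1 = 196
364 ≥ 196 ⇒ cruise phase
t_a = 14/1 = 14; v_peak = 14
d_cruise = 364 − 196 = 168; t_c = 168/14 = 12
T = 2·14 + 12 = 40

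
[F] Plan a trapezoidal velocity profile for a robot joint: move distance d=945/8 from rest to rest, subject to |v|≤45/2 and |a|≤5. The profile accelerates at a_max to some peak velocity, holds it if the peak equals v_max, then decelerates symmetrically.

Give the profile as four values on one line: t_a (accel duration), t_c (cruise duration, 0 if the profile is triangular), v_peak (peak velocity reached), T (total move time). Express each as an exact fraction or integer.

(v_max)²/a_max = (45/2)²/5 = 405/4
945/8 ≥ 405/4 so v_max reached
t_a = (45/2)/5 = 9/2; v_peak = 45/2
d_cruise = 945/8 − 405/4 = 135/8; t_c = (135/8)/(45/2) = 3/4
T = 2·9/2 + 3/4 = 39/4

t_a=9/2 t_c=3/4 v_peak=45/2 T=39/4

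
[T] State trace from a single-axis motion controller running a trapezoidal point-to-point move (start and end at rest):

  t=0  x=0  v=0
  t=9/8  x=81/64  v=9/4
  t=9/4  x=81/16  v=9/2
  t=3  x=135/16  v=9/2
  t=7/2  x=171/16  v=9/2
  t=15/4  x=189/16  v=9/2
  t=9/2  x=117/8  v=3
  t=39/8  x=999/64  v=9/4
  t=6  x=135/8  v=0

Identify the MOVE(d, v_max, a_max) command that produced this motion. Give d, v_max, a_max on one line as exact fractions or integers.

final state: t=6, x=135/8, v=0 → d = 135/8
a_max = (9/4−0)/(9/8−0) = 2
max v = 9/2 over t∈[9/4,15/4] → v_max = 9/2
check: 9/2·(9/4+3/2) = 135/8 ✓

d=135/8 v_max=9/2 a_max=2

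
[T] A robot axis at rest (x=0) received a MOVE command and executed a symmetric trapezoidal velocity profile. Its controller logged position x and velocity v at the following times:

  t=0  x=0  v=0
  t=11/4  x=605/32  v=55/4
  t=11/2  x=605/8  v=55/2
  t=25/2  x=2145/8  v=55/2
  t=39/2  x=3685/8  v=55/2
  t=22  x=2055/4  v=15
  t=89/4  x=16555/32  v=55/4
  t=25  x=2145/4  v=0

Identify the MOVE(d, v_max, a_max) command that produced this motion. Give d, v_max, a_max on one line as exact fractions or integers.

final state: t=25, x=2145/4, v=0 → d = 2145/4
a_max = (55/4−0)/(11/4−0) = 5
max v = 55/2 over t∈[11/2,39/2] → v_max = 55/2
check: 55/2·(11/2+14) = 2145/4 ✓

d=2145/4 v_max=55/2 a_max=5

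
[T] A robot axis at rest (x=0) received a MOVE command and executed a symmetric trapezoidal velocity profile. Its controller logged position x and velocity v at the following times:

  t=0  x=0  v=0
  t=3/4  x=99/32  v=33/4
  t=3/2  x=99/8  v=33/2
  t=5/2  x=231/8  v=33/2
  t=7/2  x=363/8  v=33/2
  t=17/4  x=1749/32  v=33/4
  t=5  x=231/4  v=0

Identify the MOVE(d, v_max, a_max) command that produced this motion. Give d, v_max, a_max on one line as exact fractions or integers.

final state: t=5, x=231/4, v=0 → d = 231/4
a_max = (33/4−0)/(3/4−0) = 11
max v = 33/2 over t∈[3/2,7/2] → v_max = 33/2
check: 33/2·(3/2+2) = 231/4 ✓

d=231/4 v_max=33/2 a_max=11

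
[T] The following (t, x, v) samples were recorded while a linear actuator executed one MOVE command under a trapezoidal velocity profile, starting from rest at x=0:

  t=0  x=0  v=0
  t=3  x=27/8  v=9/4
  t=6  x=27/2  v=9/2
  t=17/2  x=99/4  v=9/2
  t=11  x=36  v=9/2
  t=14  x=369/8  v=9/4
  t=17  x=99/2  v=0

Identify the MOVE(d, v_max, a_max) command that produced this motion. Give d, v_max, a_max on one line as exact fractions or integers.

d=99/2 v_max=9/2 a_max=3/4

final state: t=17, x=99/2, v=0 → d = 99/2
a_max = (9/4−0)/(3−0) = 3/4
max v = 9/2 over t∈[6,11] → v_max = 9/2
check: 9/2·(6+5) = 99/2 ✓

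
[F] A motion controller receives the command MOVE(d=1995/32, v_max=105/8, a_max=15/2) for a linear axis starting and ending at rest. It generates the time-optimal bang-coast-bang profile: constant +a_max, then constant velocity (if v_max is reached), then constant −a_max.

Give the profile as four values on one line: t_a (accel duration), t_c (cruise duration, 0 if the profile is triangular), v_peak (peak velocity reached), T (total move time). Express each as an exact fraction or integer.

t_a=7/4 t_c=3 v_peak=105/8 T=13/2

vₘ²/aₘ = (105/8)²/(15/2) = 735/32
1995/32 ≥ 735/32 so v_max reached
t_a = (105/8)/(15/2) = 7/4; v_peak = 105/8
d_cruise = 1995/32 − 735/32 = 315/8; t_c = (315/8)/(105/8) = 3
T = 2·7/4 + 3 = 13/2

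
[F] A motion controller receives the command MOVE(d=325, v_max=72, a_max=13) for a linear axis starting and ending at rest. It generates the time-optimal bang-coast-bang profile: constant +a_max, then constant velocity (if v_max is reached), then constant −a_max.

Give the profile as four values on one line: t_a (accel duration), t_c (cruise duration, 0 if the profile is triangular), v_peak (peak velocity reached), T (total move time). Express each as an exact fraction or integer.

t_a=5 t_c=0 v_peak=65 T=10

vₘ²/aₘ = 72²/13 = 5184/13
325 < 5184/13 → triangular
v_peak = √(325·13) = √4225 = 65
t_a = 65/13 = 5; t_c = 0
T = 2·5 = 10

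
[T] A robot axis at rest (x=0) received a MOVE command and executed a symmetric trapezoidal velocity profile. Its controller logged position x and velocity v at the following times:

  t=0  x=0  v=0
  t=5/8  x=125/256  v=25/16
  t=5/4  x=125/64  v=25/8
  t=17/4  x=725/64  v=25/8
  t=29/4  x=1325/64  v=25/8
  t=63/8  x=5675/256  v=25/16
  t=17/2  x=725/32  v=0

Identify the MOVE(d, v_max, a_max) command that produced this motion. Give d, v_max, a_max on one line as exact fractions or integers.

d=725/32 v_max=25/8 a_max=5/2

final state: t=17/2, x=725/32, v=0 → d = 725/32
a_max = (25/16−0)/(5/8−0) = 5/2
max v = 25/8 over t∈[5/4,29/4] → v_max = 25/8
check: 25/8·(5/4+6) = 725/32 ✓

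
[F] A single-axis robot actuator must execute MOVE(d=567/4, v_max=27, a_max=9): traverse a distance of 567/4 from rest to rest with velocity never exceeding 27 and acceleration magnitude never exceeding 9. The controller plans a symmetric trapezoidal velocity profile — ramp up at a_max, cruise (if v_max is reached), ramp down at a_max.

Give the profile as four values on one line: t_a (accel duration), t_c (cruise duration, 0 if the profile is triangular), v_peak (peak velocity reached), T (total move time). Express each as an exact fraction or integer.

t_a=3 t_c=9/4 v_peak=27 T=33/4

(v_max)²/a_max = 27²/9 = 81
567/4 ≥ 81 so v_max reached
t_a = 27/9 = 3; v_peak = 27
d_cruise = 567/4 − 81 = 243/4; t_c = (243/4)/27 = 9/4
T = 2·3 + 9/4 = 33/4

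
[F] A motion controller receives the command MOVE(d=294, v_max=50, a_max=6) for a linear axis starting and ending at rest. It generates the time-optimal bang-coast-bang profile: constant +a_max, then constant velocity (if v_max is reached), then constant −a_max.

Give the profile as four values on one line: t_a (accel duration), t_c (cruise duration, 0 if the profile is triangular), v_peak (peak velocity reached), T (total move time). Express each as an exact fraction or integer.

t_a=7 t_c=0 v_peak=42 T=14

(v_max)²/a_max = 50²/6 = 1250/3
294 < 1250/3 ⇒ no cruise
v_peak = √(294·6) = √1764 = 42
t_a = 42/6 = 7; t_c = 0
T = 2·7 = 14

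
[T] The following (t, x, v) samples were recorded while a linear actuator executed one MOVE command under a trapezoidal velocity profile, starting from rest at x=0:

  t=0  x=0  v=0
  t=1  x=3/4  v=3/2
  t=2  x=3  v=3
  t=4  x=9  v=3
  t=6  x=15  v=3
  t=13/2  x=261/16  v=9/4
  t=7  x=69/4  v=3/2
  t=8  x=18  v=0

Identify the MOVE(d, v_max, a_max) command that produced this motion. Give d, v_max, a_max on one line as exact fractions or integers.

d=18 v_max=3 a_max=3/2

final state: t=8, x=18, v=0 → d = 18
a_max = (3/2−0)/(1−0) = 3/2
max v = 3 over t∈[2,6] → v_max = 3
check: 3·(2+4) = 18 ✓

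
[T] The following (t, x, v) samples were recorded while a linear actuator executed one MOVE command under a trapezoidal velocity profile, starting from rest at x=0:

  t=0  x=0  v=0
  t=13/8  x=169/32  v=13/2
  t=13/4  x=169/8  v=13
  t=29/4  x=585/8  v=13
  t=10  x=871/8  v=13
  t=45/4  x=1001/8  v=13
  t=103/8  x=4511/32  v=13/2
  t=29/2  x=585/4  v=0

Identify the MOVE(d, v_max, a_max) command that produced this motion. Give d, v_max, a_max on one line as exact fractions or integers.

final state: t=29/2, x=585/4, v=0 → d = 585/4
a_max = (13/2−0)/(13/8−0) = 4
max v = 13 over t∈[13/4,45/4] → v_max = 13
check: 13·(13/4+8) = 585/4 ✓

d=585/4 v_max=13 a_max=4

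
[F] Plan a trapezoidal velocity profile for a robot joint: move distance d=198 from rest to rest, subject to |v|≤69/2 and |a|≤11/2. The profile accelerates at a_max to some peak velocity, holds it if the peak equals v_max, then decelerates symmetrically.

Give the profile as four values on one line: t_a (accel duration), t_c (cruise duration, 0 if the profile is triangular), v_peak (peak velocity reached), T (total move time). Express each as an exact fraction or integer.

t_a=6 t_c=0 v_peak=33 T=12

(v_max)²/a_max = (69/2)²/(11/2) = 4761/22
198 < 4761/22 ⇒ no cruise
v_peak = √(198·11/2) = √1089 = 33
t_a = 33/(11/2) = 6; t_c = 0
T = 2·6 = 12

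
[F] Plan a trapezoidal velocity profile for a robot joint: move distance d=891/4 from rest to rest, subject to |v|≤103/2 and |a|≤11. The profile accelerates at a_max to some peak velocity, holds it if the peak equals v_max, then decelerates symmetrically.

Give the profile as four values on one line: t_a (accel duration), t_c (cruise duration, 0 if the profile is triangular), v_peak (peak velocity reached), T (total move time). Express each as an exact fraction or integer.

vₘ²/aₘ = (103/2)²/11 = 10609/44
891/4 < 10609/44 so t_c = 0
v_peak = √(891/4·11) = √(9801/4) = 99/2
t_a = (99/2)/11 = 9/2; t_c = 0
T = 2·9/2 = 9

t_a=9/2 t_c=0 v_peak=99/2 T=9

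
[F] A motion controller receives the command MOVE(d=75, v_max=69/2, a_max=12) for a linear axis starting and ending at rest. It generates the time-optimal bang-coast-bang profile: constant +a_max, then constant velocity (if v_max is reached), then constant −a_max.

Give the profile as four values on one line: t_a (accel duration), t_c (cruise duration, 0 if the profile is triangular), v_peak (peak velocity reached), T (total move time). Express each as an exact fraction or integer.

(v_max)²/a_max = (69/2)²/12 = 1587/16
75 < 1587/16 so t_c = 0
v_peak = √(75·12) = √900 = 30
t_a = 30/12 = 5/2; t_c = 0
T = 2·5/2 = 5

t_a=5/2 t_c=0 v_peak=30 T=5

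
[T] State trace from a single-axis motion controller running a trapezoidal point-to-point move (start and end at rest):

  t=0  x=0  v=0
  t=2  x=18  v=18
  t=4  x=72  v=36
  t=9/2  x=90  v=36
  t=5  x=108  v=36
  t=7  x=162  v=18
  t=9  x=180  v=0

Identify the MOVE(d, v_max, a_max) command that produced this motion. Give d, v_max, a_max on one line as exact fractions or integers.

final state: t=9, x=180, v=0 → d = 180
a_max = (18−0)/(2−0) = 9
max v = 36 over t∈[4,5] → v_max = 36
check: 36·(4+1) = 180 ✓

d=180 v_max=36 a_max=9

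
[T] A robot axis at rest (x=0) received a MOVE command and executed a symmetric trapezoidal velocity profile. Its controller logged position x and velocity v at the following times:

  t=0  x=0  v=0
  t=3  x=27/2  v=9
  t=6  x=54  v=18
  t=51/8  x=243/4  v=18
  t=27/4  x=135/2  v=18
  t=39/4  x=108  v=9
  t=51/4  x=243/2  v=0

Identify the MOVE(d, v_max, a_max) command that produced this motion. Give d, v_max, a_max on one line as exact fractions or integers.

final state: t=51/4, x=243/2, v=0 → d = 243/2
a_max = (9−0)/(3−0) = 3
max v = 18 over t∈[6,27/4] → v_max = 18
check: 18·(6+3/4) = 243/2 ✓

d=243/2 v_max=18 a_max=3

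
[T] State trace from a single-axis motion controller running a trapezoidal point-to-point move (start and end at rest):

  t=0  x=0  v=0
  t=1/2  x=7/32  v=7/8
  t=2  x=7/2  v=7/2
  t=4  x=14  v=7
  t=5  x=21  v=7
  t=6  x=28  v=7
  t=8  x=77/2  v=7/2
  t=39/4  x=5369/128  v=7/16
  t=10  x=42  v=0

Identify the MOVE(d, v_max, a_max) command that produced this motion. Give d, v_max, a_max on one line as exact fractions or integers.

d=42 v_max=7 a_max=7/4

final state: t=10, x=42, v=0 → d = 42
a_max = (7/8−0)/(1/2−0) = 7/4
max v = 7 over t∈[4,6] → v_max = 7
check: 7·(4+2) = 42 ✓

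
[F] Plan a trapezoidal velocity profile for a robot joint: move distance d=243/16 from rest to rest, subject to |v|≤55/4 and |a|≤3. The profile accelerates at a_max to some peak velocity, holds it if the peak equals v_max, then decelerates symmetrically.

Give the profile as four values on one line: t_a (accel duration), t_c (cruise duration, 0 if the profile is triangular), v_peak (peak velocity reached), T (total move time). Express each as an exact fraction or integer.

t_a=9/4 t_c=0 v_peak=27/4 T=9/2

v_max²/a_max = (55/4)²/3 = 3025/48
243/16 < 3025/48 so t_c = 0
v_peak = √(243/16·3) = √(729/16) = 27/4
t_a = (27/4)/3 = 9/4; t_c = 0
T = 2·9/4 = 9/2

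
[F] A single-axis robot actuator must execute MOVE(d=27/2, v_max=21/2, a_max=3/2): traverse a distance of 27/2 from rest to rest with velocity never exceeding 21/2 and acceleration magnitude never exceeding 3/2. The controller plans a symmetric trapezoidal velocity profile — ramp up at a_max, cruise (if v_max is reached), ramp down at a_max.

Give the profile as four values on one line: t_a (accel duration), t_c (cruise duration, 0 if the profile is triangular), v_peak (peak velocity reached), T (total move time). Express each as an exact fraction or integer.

(v_max)²/a_max = (21/2)²/(3/2) = 147/2
27/2 < 147/2 ⇒ no cruise
v_peak = √(27/2·3/2) = √(81/4) = 9/2
t_a = (9/2)/(3/2) = 3; t_c = 0
T = 2·3 = 6

t_a=3 t_c=0 v_peak=9/2 T=6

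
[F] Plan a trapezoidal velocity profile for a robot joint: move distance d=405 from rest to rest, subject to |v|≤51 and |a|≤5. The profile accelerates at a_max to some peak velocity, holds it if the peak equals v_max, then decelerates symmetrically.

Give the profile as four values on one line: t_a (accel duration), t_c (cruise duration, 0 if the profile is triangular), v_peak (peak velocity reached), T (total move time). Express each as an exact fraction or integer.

t_a=9 t_c=0 v_peak=45 T=18

vₘ²/aₘ = 51²/5 = 2601/5
405 < 2601/5 → triangular
v_peak = √(405·5) = √2025 = 45
t_a = 45/5 = 9; t_c = 0
T = 2·9 = 18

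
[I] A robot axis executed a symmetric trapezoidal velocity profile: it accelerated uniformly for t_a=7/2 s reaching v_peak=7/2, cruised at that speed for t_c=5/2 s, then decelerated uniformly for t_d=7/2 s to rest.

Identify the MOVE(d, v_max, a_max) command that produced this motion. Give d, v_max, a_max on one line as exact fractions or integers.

d=21 v_max=7/2 a_max=1

a_max = (7/2)/(7/2) = 1
d_a = ½·7/2·7/2 = 49/8; d_c = 7/2·5/2 = 35/4
d = 2·49/8 + 35/4 = 21
t_c = 5/2 > 0 → v_max = v_peak = 7/2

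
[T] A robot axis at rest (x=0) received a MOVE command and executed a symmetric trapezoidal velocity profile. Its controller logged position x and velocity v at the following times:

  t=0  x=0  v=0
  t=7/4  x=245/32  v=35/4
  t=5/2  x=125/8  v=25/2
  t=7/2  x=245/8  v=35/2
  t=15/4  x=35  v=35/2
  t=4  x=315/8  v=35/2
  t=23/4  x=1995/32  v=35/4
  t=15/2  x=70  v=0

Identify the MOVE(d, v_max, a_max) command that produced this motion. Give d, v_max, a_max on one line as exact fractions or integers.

final state: t=15/2, x=70, v=0 → d = 70
a_max = (35/4−0)/(7/4−0) = 5
max v = 35/2 over t∈[7/2,4] → v_max = 35/2
check: 35/2·(7/2+1/2) = 70 ✓

d=70 v_max=35/2 a_max=5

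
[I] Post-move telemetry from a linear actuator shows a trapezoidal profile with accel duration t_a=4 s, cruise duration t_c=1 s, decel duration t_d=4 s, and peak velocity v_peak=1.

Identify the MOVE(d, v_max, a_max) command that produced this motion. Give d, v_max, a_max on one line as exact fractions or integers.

d=5 v_max=1 a_max=1/4

a_max = 1/4
d_a = ½·1·4 = 2; d_c = 1·1 = 1
d = 2·2 + 1 = 5
t_c = 1 > 0 ⇒ limit active, v_max = 1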